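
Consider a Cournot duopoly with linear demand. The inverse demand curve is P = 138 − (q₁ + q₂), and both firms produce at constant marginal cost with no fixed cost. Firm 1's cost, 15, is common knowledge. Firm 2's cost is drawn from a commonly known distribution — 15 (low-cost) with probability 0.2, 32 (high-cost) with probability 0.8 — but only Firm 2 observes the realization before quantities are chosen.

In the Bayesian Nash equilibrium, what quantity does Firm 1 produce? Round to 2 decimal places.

45.53

Type-c best response for Firm 2: q₂(c) = (138 − c)/2 − q₁/2.
Firm 1 maximizes expected profit; its first-order condition is 138 − 2q₁ − E[q₂] − 15 = 0.
Substituting E[q₂] and solving: E[c₂] = 28.6, so q₁ = (138 − 2·15 + 28.6)/3 = 45.5333.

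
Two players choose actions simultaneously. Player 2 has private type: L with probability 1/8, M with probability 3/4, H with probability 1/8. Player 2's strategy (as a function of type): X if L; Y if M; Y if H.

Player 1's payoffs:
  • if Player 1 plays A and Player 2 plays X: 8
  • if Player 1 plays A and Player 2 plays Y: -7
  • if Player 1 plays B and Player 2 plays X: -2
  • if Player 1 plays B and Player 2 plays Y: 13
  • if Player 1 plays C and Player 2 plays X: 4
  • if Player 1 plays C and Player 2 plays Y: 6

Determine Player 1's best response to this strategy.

E[A] = 1/8·(8) + 3/4·(-7) + 1/8·(-7) = -41/8
E[B] = 1/8·(-2) + 3/4·(13) + 1/8·(13) = 89/8
E[C] = 1/8·(4) + 3/4·(6) + 1/8·(6) = 23/4
Best response: B (89/8 is the largest).

B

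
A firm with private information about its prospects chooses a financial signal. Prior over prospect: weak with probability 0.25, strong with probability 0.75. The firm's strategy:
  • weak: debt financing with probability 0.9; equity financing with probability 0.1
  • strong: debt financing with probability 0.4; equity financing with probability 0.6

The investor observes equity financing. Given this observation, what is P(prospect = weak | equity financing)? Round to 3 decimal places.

P(equity financing) = 0.25·0.1 + 0.75·0.6 = 0.475
P(weak | equity financing) = (0.25·0.1) / 0.475 = 0.025 / 0.475 = 0.0526316

0.053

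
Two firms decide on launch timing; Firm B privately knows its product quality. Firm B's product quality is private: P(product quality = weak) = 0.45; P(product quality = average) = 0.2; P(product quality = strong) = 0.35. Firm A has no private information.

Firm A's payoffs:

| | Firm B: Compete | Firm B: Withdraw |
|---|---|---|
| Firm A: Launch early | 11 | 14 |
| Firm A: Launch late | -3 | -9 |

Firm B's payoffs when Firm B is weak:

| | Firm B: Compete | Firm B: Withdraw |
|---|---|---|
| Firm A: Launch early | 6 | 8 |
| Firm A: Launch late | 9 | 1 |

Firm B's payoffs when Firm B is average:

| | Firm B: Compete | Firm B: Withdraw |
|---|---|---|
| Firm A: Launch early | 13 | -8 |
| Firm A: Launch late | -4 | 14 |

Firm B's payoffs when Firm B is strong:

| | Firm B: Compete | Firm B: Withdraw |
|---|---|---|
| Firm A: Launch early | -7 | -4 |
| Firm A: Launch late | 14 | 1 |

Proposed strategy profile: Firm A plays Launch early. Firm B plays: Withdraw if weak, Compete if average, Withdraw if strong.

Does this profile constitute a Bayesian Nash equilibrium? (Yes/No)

Yes

Firm A plays Launch early: E[Launch early] = 0.45·(14) + 0.2·(11) + 0.35·(14) = 13.4; E[Launch late] = -7.8. Best-responding. ✓
Firm B (product quality weak), facing Launch early: Compete gives 6, Withdraw gives 8. Proposed Withdraw is best. ✓
Firm B (product quality average), facing Launch early: Compete gives 13, Withdraw gives -8. Proposed Compete is best. ✓
Firm B (product quality strong), facing Launch early: Compete gives -7, Withdraw gives -4. Proposed Withdraw is best. ✓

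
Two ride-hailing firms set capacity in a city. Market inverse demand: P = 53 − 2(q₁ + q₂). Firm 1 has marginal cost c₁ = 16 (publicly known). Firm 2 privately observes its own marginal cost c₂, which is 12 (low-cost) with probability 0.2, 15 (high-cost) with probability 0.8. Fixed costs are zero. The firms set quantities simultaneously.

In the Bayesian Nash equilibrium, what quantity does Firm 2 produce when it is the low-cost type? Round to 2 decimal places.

Type-c best response for Firm 2: q₂(c) = (53 − c)/4 − q₁/2.
Firm 1 maximizes expected profit; its first-order condition is 53 − 4q₁ − 2E[q₂] − 16 = 0.
Substituting E[q₂] and solving: E[c₂] = 14.4, so q₁ = (53 − 2·16 + 14.4)/6 = 5.9.
q₂(low-cost) = (53 − 12 − 2·5.9)/4 = 7.3.

7.30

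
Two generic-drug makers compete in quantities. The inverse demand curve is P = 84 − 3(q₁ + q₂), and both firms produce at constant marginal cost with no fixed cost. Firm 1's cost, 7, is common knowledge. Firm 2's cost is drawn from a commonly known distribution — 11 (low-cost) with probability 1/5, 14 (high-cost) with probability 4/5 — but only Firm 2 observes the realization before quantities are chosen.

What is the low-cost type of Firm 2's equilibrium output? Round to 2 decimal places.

7.53

Each type of Firm 2 best-responds to q₁; Firm 1 best-responds to the expected q₂ over Firm 2's types.
Firm 2 with cost c maximizes (84 − 3(q₁+q₂) − c)·q₂, giving q₂(c) = (84 − c − 3q₁)/6.
E[c₂] = 1/5·11 + 4/5·14 = 13.4
Firm 1's FOC against E[q₂] yields q₁ = (84 − 2·7 + E[c₂])/9 = (84 − 14 + 13.4)/9 = 9.26667.
q₂(low-cost) = (84 − 11 − 3·9.26667)/6 = 7.53333.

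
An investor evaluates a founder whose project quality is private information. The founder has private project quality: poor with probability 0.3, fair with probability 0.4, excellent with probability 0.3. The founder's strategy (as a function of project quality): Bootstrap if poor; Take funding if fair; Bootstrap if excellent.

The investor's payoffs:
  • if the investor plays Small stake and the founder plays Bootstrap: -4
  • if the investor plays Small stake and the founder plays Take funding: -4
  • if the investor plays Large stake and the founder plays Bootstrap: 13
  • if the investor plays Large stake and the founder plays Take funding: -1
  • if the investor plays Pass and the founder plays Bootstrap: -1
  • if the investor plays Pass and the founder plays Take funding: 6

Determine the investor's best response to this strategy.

E[Small stake] = 0.3·(-4) + 0.4·(-4) + 0.3·(-4) = -4
E[Large stake] = 0.3·(13) + 0.4·(-1) + 0.3·(13) = 7.4
E[Pass] = 0.3·(-1) + 0.4·(6) + 0.3·(-1) = 1.8
Best response: Large stake (7.4 is the largest).

Large stake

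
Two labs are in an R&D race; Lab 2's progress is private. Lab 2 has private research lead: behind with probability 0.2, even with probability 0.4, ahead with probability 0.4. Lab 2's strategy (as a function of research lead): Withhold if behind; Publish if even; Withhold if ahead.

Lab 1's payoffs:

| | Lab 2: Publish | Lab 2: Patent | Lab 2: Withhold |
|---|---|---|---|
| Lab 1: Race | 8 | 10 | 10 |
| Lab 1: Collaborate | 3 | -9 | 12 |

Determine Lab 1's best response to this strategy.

Race

Compute Lab 1's expected payoff for each action, taking the expectation over Lab 2's type.
E[Race] = 0.2·(10) + 0.4·(8) + 0.4·(10) = 9.2
E[Collaborate] = 0.2·(12) + 0.4·(3) + 0.4·(12) = 8.4
Best response: Race (9.2 is the largest).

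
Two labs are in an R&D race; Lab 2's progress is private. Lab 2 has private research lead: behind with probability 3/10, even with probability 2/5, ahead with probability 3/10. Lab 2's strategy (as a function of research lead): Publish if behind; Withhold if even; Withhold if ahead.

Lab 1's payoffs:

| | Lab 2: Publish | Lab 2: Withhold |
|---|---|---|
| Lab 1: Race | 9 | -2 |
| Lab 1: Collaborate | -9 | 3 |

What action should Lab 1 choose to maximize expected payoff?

E[Race] = 3/10·(9) + 2/5·(-2) + 3/10·(-2) = 13/10
E[Collaborate] = 3/10·(-9) + 2/5·(3) + 3/10·(3) = -3/5
Best response: Race (13/10 is the largest).

Race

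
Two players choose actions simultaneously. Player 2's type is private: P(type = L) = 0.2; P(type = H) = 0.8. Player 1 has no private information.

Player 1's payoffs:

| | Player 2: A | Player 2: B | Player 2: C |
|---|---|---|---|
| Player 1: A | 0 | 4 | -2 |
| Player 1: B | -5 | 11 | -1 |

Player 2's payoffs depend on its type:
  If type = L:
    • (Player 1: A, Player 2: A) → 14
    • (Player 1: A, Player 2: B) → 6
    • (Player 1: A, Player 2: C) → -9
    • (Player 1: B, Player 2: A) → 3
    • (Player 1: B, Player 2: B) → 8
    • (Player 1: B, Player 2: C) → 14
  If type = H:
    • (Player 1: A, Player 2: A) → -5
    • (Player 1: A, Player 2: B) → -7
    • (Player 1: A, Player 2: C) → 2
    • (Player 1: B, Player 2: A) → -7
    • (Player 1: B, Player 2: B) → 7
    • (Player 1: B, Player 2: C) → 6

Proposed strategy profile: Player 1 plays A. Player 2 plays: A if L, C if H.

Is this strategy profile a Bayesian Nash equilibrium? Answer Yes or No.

Yes

A profile is a BNE iff every type of every player is best-responding given beliefs about the other side.
Player 1 plays A: E[A] = 0.2·(0) + 0.8·(-2) = -1.6; E[B] = -1.8. Best-responding. ✓
Player 2 (type L), facing A: A gives 14, B gives 6, C gives -9. Proposed A is best. ✓
Player 2 (type H), facing A: A gives -5, B gives -7, C gives 2. Proposed C is best. ✓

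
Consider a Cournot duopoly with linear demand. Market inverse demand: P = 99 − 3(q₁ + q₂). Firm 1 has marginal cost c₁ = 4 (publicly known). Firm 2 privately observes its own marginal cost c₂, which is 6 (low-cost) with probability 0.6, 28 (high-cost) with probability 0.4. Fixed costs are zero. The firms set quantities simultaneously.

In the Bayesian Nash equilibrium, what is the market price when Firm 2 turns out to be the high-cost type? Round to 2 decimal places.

Firm 2 with cost c maximizes (99 − 3(q₁+q₂) − c)·q₂, giving q₂(c) = (99 − c − 3q₁)/6.
E[c₂] = 0.6·6 + 0.4·28 = 14.8
Firm 1's FOC against E[q₂] yields q₁ = (99 − 2·4 + E[c₂])/9 = (99 − 8 + 14.8)/9 = 11.7556.
q₂(high-cost) = 5.95556, so P = 99 − 3·(11.7556 + 5.95556) = 45.8667.

45.87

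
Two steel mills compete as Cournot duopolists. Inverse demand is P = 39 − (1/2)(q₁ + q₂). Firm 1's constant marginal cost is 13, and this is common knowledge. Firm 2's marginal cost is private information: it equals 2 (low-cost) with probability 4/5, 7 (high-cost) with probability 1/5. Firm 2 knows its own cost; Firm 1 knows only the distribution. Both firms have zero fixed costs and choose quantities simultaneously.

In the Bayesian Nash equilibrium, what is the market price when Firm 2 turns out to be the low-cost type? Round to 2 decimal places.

17.83

Type-c best response for Firm 2: q₂(c) = (39 − c) − q₁/2.
Firm 1 maximizes expected profit; its first-order condition is 39 − q₁ − (1/2)E[q₂] − 13 = 0.
Substituting E[q₂] and solving: E[c₂] = 3, so q₁ = (39 − 2·13 + 3)/(3/2) = 10.6667.
q₂(low-cost) = 31.6667, so P = 39 − (1/2)·(10.6667 + 31.6667) = 17.8333.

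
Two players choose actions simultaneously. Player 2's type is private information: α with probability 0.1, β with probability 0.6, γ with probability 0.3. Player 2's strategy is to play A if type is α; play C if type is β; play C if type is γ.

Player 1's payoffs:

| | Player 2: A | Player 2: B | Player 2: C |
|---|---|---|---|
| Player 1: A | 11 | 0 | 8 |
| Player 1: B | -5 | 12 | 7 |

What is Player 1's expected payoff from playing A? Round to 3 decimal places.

8.300

E[A] = 0.1·11 + 0.6·8 + 0.3·8 = 1.1 + 4.8 + 2.4 = 8.3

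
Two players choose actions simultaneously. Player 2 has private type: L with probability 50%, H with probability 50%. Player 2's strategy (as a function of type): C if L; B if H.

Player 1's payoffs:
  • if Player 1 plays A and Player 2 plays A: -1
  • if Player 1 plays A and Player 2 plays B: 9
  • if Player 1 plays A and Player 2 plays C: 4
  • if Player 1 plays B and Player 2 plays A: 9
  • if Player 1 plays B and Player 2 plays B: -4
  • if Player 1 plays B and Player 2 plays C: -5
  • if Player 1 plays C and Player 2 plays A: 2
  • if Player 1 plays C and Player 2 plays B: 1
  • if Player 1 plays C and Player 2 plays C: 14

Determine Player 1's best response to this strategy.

E[A] = 0.5·(4) + 0.5·(9) = 6.5
E[B] = 0.5·(-5) + 0.5·(-4) = -4.5
E[C] = 0.5·(14) + 0.5·(1) = 7.5
Best response: C (7.5 is the largest).

C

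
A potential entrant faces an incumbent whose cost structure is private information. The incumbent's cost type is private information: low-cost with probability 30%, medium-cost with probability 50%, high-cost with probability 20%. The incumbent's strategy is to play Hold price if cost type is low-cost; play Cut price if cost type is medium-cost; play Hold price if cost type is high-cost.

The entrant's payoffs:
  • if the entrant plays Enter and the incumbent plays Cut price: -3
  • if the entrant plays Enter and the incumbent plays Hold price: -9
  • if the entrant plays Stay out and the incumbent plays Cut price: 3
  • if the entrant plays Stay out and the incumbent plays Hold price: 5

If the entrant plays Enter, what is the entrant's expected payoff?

E[Enter] = 0.3·(-9) + 0.5·(-3) + 0.2·(-9) = (-2.7) + (-1.5) + (-1.8) = -6

-6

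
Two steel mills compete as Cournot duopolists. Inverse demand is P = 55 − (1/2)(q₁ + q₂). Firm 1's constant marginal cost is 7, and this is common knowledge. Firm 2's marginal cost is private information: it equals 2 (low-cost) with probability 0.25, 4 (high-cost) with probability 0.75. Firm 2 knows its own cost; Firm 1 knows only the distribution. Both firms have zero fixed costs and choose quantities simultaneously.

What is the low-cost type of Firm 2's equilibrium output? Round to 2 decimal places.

Firm 2 with cost c maximizes (55 − (1/2)(q₁+q₂) − c)·q₂, giving q₂(c) = (55 − c − (1/2)q₁).
E[c₂] = 0.25·2 + 0.75·4 = 3.5
Firm 1's FOC against E[q₂] yields q₁ = (55 − 2·7 + E[c₂])/(3/2) = (55 − 14 + 3.5)/(3/2) = 29.6667.
q₂(low-cost) = (55 − 2 − (1/2)·29.6667) = 38.1667.

38.17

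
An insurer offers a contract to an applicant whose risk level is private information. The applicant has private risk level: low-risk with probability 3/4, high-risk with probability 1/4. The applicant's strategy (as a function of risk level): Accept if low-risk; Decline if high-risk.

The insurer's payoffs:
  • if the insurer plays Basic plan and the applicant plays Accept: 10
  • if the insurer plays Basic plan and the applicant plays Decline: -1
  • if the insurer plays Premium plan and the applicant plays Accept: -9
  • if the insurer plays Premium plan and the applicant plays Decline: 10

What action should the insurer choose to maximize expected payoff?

E[Basic plan] = 3/4·(10) + 1/4·(-1) = 29/4
E[Premium plan] = 3/4·(-9) + 1/4·(10) = -17/4
Best response: Basic plan (29/4 is the largest).

Basic plan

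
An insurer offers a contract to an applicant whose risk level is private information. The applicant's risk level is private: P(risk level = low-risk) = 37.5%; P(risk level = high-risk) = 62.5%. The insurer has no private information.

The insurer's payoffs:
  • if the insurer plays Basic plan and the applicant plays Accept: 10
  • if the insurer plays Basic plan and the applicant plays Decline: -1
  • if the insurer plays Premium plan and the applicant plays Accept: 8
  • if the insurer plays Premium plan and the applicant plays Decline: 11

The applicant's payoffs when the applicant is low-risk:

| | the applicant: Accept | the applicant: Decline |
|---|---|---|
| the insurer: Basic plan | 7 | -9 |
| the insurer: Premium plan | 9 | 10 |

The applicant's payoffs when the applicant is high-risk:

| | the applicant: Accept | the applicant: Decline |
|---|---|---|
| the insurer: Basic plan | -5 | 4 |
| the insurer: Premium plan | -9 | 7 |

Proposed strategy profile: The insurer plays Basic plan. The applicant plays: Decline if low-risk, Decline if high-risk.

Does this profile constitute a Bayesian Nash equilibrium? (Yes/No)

The insurer plays Basic plan: E[Basic plan] = 0.375·(-1) + 0.625·(-1) = -1; E[Premium plan] = 11. Not best-responding. ✗
The applicant (risk level low-risk), facing Basic plan: Accept gives 7, Decline gives -9. Proposed Decline is not best — profitable deviation exists. ✗
The applicant (risk level high-risk), facing Basic plan: Accept gives -5, Decline gives 4. Proposed Decline is best. ✓

No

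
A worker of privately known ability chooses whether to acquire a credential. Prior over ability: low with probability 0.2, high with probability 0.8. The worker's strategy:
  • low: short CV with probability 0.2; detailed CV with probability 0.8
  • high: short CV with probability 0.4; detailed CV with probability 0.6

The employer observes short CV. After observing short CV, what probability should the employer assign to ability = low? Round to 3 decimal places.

P(short CV) = 0.2·0.2 + 0.8·0.4 = 0.36
P(low | short CV) = (0.2·0.2) / 0.36 = 0.04 / 0.36 = 0.111111

0.111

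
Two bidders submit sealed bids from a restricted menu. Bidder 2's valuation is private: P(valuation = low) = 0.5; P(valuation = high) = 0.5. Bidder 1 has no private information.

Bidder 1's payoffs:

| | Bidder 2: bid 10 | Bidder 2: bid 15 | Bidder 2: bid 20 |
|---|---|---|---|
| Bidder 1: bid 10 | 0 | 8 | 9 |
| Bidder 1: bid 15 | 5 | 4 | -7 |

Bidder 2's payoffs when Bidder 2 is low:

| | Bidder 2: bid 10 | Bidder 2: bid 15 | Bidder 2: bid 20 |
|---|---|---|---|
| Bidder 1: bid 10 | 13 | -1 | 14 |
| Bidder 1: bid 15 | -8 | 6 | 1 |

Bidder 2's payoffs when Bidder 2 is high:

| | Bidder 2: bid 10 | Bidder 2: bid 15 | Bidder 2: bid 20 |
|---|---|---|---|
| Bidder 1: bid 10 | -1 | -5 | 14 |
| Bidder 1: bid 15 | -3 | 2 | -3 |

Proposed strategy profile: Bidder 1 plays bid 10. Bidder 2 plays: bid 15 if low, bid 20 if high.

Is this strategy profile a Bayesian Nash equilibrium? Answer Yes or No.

No

A profile is a BNE iff every type of every player is best-responding given beliefs about the other side.
Bidder 1 plays bid 10: E[bid 10] = 0.5·(8) + 0.5·(9) = 8.5; E[bid 15] = -1.5. Best-responding. ✓
Bidder 2 (valuation low), facing bid 10: bid 10 gives 13, bid 15 gives -1, bid 20 gives 14. Proposed bid 15 is not best — profitable deviation exists. ✗
Bidder 2 (valuation high), facing bid 10: bid 10 gives -1, bid 15 gives -5, bid 20 gives 14. Proposed bid 20 is best. ✓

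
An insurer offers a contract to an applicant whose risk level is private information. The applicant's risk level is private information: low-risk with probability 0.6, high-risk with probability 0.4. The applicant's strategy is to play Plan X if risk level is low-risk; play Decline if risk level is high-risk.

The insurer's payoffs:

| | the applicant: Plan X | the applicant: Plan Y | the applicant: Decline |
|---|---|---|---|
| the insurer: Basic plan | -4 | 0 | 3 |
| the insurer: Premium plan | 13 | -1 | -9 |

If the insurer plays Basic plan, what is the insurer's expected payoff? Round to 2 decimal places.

-1.20

E[Basic plan] = 0.6·(-4) + 0.4·3 = (-2.4) + 1.2 = -1.2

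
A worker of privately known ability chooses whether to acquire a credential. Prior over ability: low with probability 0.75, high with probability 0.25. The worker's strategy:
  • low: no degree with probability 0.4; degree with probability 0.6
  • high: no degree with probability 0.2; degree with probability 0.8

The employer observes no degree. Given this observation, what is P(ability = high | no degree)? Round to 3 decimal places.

P(no degree) = 0.75·0.4 + 0.25·0.2 = 0.35
P(high | no degree) = (0.25·0.2) / 0.35 = 0.05 / 0.35 = 0.142857

0.143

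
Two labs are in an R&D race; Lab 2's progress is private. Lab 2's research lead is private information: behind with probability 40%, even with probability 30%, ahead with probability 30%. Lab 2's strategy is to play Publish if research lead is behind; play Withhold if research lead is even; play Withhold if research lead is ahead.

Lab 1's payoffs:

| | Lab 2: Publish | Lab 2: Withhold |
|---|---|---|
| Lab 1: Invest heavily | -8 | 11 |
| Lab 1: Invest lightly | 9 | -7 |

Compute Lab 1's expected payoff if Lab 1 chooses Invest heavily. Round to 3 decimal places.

3.400

E[Invest heavily] = 0.4·(-8) + 0.3·11 + 0.3·11 = (-3.2) + 3.3 + 3.3 = 3.4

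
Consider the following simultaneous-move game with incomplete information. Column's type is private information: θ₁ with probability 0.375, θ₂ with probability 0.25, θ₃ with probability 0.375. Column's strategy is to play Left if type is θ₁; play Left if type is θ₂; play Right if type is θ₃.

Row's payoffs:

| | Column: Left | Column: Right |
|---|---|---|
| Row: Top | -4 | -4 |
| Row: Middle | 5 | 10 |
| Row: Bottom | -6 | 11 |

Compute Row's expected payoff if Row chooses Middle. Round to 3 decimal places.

E[Middle] = 0.375·5 + 0.25·5 + 0.375·10 = 1.875 + 1.25 + 3.75 = 6.875

6.875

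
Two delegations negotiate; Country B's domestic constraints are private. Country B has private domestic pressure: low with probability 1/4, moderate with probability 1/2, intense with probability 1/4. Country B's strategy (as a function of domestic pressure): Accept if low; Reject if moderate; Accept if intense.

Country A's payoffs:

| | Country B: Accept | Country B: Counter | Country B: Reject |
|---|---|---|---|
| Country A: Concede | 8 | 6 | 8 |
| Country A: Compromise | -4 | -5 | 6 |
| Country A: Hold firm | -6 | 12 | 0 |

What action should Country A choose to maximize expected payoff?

Concede

E[Concede] = 1/4·(8) + 1/2·(8) + 1/4·(8) = 8
E[Compromise] = 1/4·(-4) + 1/2·(6) + 1/4·(-4) = 1
E[Hold firm] = 1/4·(-6) + 1/2·(0) + 1/4·(-6) = -3
Best response: Concede (8 is the largest).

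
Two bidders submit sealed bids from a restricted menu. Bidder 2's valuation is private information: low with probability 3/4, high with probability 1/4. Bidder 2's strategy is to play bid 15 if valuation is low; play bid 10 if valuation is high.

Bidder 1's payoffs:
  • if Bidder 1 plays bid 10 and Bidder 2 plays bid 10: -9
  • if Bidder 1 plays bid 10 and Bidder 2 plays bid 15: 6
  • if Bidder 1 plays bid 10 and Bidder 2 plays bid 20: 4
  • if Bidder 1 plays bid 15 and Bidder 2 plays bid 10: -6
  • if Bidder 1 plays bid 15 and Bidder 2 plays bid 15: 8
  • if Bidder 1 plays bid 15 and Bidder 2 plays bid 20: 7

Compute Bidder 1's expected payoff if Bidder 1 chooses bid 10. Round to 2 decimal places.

Take the expectation over Bidder 2's valuation, weighting each type's action by its prior probability.
E[bid 10] = 3/4·6 + 1/4·(-9) = 9/2 + (-9/4) = 9/4

2.25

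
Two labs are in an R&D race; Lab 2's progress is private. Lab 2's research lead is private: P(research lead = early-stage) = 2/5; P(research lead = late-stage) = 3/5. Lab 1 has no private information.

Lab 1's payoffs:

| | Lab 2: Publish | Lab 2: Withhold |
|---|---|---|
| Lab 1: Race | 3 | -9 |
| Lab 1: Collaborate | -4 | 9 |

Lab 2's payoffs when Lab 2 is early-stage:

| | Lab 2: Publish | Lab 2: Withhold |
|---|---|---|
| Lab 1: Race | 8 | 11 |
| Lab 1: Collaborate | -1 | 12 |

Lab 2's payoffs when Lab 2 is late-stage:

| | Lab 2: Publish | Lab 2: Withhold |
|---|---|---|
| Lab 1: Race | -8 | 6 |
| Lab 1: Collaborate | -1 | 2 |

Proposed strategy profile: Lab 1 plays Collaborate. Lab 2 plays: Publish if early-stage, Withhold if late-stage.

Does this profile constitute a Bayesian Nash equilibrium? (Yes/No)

No

Lab 1 plays Collaborate: E[Collaborate] = 2/5·(-4) + 3/5·(9) = 19/5; E[Race] = -21/5. Best-responding. ✓
Lab 2 (research lead early-stage), facing Collaborate: Publish gives -1, Withhold gives 12. Proposed Publish is not best — profitable deviation exists. ✗
Lab 2 (research lead late-stage), facing Collaborate: Publish gives -1, Withhold gives 2. Proposed Withhold is best. ✓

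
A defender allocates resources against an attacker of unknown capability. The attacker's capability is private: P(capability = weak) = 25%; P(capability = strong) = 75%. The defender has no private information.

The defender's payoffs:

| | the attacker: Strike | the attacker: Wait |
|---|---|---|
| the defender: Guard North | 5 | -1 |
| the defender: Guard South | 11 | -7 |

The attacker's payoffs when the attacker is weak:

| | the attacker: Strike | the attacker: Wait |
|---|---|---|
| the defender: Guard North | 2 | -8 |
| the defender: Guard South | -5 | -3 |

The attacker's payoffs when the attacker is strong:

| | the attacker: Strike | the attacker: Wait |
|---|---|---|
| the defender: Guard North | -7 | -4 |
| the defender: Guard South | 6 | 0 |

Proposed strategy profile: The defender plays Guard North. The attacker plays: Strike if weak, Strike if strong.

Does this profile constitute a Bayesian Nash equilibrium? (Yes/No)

No

A profile is a BNE iff every type of every player is best-responding given beliefs about the other side.
The defender plays Guard North: E[Guard North] = 0.25·(5) + 0.75·(5) = 5; E[Guard South] = 11. Not best-responding. ✗
The attacker (capability weak), facing Guard North: Strike gives 2, Wait gives -8. Proposed Strike is best. ✓
The attacker (capability strong), facing Guard North: Strike gives -7, Wait gives -4. Proposed Strike is not best — profitable deviation exists. ✗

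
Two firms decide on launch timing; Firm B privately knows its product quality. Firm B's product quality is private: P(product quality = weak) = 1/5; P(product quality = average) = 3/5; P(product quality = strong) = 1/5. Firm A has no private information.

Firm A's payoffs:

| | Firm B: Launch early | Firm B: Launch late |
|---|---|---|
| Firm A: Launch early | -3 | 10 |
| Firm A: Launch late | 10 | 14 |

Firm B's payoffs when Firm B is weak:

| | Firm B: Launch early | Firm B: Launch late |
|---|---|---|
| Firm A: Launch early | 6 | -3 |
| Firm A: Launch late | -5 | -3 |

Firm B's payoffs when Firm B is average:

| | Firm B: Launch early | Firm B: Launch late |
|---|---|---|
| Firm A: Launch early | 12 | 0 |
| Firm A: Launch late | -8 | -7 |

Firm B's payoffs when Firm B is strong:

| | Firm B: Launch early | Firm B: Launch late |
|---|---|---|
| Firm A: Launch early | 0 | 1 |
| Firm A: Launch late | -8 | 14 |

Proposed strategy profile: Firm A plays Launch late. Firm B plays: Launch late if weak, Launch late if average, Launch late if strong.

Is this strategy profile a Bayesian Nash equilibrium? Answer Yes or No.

Firm A plays Launch late: E[Launch late] = 1/5·(14) + 3/5·(14) + 1/5·(14) = 14; E[Launch early] = 10. Best-responding. ✓
Firm B (product quality weak), facing Launch late: Launch early gives -5, Launch late gives -3. Proposed Launch late is best. ✓
Firm B (product quality average), facing Launch late: Launch early gives -8, Launch late gives -7. Proposed Launch late is best. ✓
Firm B (product quality strong), facing Launch late: Launch early gives -8, Launch late gives 14. Proposed Launch late is best. ✓

Yes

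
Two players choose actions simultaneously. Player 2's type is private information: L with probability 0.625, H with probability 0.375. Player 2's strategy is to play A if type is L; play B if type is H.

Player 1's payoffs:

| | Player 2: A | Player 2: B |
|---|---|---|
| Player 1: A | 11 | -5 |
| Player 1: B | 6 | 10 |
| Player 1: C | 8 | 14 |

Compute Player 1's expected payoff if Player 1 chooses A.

5

E[A] = 0.625·11 + 0.375·(-5) = 6.875 + (-1.875) = 5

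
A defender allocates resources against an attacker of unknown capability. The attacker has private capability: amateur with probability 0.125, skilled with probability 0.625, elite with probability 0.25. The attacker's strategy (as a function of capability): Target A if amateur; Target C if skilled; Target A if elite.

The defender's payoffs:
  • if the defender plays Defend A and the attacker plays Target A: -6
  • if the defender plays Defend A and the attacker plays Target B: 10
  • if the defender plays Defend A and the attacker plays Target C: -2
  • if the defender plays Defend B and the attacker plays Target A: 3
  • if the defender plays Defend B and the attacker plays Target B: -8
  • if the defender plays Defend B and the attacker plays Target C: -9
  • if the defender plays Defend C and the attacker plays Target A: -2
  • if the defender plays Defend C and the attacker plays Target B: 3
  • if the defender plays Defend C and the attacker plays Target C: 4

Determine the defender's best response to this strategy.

Defend C

Compute the defender's expected payoff for each action, taking the expectation over the attacker's type.
E[Defend A] = 0.125·(-6) + 0.625·(-2) + 0.25·(-6) = -3.5
E[Defend B] = 0.125·(3) + 0.625·(-9) + 0.25·(3) = -4.5
E[Defend C] = 0.125·(-2) + 0.625·(4) + 0.25·(-2) = 1.75
Best response: Defend C (1.75 is the largest).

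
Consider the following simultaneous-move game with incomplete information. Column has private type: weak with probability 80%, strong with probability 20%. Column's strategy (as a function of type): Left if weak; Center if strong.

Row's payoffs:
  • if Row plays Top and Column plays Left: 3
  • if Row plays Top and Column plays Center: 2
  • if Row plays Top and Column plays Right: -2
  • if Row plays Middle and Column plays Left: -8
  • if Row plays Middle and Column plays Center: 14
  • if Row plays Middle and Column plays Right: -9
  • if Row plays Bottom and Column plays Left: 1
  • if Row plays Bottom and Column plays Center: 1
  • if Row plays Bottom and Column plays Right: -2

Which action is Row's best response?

Compute Row's expected payoff for each action, taking the expectation over Column's type.
E[Top] = 0.8·(3) + 0.2·(2) = 2.8
E[Middle] = 0.8·(-8) + 0.2·(14) = -3.6
E[Bottom] = 0.8·(1) + 0.2·(1) = 1
Best response: Top (2.8 is the largest).

Top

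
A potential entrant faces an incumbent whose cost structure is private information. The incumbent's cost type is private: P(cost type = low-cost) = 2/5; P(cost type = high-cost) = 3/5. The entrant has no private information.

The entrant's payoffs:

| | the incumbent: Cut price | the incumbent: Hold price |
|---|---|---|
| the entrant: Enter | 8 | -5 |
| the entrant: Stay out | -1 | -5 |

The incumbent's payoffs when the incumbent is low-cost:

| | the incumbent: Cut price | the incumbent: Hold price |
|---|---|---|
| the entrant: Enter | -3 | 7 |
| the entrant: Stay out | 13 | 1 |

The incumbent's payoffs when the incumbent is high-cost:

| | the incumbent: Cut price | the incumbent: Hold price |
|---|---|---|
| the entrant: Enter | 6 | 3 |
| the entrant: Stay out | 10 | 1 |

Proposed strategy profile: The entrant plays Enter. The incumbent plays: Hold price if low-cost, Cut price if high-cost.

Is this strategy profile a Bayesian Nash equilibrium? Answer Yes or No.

Yes

The entrant plays Enter: E[Enter] = 2/5·(-5) + 3/5·(8) = 14/5; E[Stay out] = -13/5. Best-responding. ✓
The incumbent (cost type low-cost), facing Enter: Cut price gives -3, Hold price gives 7. Proposed Hold price is best. ✓
The incumbent (cost type high-cost), facing Enter: Cut price gives 6, Hold price gives 3. Proposed Cut price is best. ✓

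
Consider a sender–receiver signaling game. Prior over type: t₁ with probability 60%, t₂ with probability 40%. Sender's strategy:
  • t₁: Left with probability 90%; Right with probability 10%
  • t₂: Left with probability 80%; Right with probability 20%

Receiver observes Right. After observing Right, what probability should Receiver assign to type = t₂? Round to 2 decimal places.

0.57

Apply Bayes' rule using the sender's strategy as the likelihood.
P(Right) = 0.6·0.1 + 0.4·0.2 = 0.14
P(t₂ | Right) = (0.4·0.2) / 0.14 = 0.08 / 0.14 = 0.571429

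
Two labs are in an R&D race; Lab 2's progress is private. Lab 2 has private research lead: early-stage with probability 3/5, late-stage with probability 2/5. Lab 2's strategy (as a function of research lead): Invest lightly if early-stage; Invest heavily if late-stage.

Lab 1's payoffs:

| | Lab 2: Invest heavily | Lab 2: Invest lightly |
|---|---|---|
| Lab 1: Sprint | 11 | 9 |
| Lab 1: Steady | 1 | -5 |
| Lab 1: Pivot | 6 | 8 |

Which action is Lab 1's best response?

Sprint

Compute Lab 1's expected payoff for each action, taking the expectation over Lab 2's type.
E[Sprint] = 3/5·(9) + 2/5·(11) = 49/5
E[Steady] = 3/5·(-5) + 2/5·(1) = -13/5
E[Pivot] = 3/5·(8) + 2/5·(6) = 36/5
Best response: Sprint (49/5 is the largest).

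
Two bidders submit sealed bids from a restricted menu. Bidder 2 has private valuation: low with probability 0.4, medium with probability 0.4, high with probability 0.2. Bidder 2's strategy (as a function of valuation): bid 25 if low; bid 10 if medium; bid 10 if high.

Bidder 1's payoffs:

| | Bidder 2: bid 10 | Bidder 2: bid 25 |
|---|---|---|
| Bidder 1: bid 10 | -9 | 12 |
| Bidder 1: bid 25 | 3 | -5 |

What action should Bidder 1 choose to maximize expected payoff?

E[bid 10] = 0.4·(12) + 0.4·(-9) + 0.2·(-9) = -0.6
E[bid 25] = 0.4·(-5) + 0.4·(3) + 0.2·(3) = -0.2
Best response: bid 25 (-0.2 is the largest).

bid 25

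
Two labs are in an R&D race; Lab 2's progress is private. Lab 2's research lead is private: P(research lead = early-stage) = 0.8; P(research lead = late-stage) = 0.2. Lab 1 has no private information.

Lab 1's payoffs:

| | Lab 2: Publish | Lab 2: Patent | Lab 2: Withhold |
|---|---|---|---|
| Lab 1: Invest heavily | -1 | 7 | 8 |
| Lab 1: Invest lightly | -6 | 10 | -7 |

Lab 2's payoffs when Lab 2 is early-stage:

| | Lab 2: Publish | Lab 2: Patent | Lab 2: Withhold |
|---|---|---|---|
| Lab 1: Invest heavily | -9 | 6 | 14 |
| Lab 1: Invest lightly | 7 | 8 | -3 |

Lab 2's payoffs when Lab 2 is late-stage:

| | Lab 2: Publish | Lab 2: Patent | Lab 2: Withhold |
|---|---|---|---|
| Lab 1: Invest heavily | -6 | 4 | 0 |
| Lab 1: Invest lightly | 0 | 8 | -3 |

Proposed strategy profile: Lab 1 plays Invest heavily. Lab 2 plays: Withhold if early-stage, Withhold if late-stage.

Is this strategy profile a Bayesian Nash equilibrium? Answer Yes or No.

Lab 1 plays Invest heavily: E[Invest heavily] = 0.8·(8) + 0.2·(8) = 8; E[Invest lightly] = -7. Best-responding. ✓
Lab 2 (research lead early-stage), facing Invest heavily: Publish gives -9, Patent gives 6, Withhold gives 14. Proposed Withhold is best. ✓
Lab 2 (research lead late-stage), facing Invest heavily: Publish gives -6, Patent gives 4, Withhold gives 0. Proposed Withhold is not best — profitable deviation exists. ✗

No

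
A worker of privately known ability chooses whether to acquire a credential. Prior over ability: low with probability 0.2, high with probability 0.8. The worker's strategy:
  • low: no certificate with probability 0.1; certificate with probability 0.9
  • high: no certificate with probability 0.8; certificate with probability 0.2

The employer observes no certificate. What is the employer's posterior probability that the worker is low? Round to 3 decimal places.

0.030

P(no certificate) = 0.2·0.1 + 0.8·0.8 = 0.66
P(low | no certificate) = (0.2·0.1) / 0.66 = 0.02 / 0.66 = 0.030303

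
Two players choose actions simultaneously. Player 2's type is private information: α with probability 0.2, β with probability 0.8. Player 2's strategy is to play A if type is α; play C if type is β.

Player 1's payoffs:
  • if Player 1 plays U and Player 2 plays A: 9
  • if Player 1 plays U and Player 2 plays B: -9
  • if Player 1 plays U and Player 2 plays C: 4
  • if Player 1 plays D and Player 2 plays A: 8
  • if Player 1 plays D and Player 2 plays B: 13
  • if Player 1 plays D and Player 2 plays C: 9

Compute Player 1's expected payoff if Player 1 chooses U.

5

E[U] = 0.2·9 + 0.8·4 = 1.8 + 3.2 = 5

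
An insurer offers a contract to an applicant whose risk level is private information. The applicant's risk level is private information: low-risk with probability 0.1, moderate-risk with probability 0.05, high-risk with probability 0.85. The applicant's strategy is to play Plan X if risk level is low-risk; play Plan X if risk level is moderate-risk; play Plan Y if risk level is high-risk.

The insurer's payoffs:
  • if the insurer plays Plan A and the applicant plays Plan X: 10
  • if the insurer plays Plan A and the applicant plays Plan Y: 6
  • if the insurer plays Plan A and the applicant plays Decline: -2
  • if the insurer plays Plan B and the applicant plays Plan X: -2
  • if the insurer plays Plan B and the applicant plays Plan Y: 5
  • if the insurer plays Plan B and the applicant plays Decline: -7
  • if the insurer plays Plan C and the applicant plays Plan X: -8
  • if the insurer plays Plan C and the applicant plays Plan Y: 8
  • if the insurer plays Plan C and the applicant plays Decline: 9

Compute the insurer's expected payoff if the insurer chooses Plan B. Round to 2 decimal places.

3.95

E[Plan B] = 0.1·(-2) + 0.05·(-2) + 0.85·5 = (-0.2) + (-0.1) + 4.25 = 3.95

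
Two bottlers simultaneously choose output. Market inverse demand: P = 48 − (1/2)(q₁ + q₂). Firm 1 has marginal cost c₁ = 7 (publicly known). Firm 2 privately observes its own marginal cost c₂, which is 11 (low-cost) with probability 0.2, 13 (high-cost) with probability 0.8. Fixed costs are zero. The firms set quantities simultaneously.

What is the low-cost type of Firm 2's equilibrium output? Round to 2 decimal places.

Firm 2 with cost c maximizes (48 − (1/2)(q₁+q₂) − c)·q₂, giving q₂(c) = (48 − c − (1/2)q₁).
E[c₂] = 0.2·11 + 0.8·13 = 12.6
Firm 1's FOC against E[q₂] yields q₁ = (48 − 2·7 + E[c₂])/(3/2) = (48 − 14 + 12.6)/(3/2) = 31.0667.
q₂(low-cost) = (48 − 11 − (1/2)·31.0667) = 21.4667.

21.47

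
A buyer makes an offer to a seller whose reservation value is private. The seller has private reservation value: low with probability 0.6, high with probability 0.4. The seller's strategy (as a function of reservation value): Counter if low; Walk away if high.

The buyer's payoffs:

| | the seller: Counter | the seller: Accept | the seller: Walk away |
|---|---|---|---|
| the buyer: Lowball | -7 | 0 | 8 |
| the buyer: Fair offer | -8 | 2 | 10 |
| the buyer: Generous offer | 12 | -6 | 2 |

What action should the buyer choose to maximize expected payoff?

Generous offer

E[Lowball] = 0.6·(-7) + 0.4·(8) = -1
E[Fair offer] = 0.6·(-8) + 0.4·(10) = -0.8
E[Generous offer] = 0.6·(12) + 0.4·(2) = 8
Best response: Generous offer (8 is the largest).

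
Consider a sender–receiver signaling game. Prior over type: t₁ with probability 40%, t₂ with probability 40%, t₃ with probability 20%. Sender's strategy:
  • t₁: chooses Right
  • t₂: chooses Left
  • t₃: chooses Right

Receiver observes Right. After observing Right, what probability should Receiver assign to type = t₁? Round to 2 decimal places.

0.67

Apply Bayes' rule using the sender's strategy as the likelihood.
P(Right) = 0.4·1 + 0.4·0 + 0.2·1 = 0.6
P(t₁ | Right) = (0.4·1) / 0.6 = 0.4 / 0.6 = 0.666667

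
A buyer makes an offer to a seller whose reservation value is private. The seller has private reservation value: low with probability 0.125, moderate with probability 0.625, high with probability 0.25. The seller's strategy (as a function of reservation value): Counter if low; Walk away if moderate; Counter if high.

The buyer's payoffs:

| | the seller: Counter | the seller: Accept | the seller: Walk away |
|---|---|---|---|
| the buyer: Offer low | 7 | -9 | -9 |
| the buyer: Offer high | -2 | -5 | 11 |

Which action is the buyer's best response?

Offer high

E[Offer low] = 0.125·(7) + 0.625·(-9) + 0.25·(7) = -3
E[Offer high] = 0.125·(-2) + 0.625·(11) + 0.25·(-2) = 6.125
Best response: Offer high (6.125 is the largest).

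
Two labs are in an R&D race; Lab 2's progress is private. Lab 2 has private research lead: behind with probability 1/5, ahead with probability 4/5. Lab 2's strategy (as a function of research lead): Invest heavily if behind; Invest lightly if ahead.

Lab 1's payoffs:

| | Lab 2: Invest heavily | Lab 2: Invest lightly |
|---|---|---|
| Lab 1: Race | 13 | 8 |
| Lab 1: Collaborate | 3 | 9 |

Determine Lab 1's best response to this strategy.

E[Race] = 1/5·(13) + 4/5·(8) = 9
E[Collaborate] = 1/5·(3) + 4/5·(9) = 39/5
Best response: Race (9 is the largest).

Race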